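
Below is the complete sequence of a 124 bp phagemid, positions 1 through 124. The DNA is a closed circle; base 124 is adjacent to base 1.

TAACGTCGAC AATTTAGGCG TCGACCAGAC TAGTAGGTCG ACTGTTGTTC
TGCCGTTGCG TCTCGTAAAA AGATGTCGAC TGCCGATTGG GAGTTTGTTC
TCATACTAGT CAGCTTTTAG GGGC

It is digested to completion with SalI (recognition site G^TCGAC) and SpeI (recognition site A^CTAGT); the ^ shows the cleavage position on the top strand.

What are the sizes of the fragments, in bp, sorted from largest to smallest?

SalI sites (GTCGAC) start at positions 5, 20, 37, 75.
SalI cuts after the first base of each site, so after positions 5, 20, 37, 75.
SpeI sites (ACTAGT) start at positions 29, 105.
SpeI cuts after the first base of each site, so after positions 29, 105.
Combined cut positions: 5, 20, 29, 37, 75, 105.
Circular molecule, 6 cuts → 6 fragments:
  6–20 → 15 bp
  21–29 → 9 bp
  30–37 → 8 bp
  38–75 → 38 bp
  76–105 → 30 bp
  106–124 then 1–5 → 19 + 5 = 24 bp
Sorted largest to smallest: 38, 30, 24, 15, 9, 8 bp.

38, 30, 24, 15, 9, 8 bp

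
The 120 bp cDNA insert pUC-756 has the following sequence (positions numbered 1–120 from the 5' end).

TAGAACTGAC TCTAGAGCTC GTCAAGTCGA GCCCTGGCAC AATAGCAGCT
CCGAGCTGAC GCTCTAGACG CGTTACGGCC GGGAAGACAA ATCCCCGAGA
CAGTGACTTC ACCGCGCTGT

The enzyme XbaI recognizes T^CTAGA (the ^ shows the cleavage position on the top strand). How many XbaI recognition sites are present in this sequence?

TCTAGA occurs starting at positions 11, 63.
XbaI cuts at 2 sites.

2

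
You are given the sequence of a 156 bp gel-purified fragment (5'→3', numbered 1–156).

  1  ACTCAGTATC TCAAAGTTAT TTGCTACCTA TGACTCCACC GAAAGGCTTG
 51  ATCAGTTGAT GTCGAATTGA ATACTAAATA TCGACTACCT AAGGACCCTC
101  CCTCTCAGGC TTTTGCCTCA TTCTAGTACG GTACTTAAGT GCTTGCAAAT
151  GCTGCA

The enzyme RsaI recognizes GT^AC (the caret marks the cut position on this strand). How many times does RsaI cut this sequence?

2

GTAC occurs starting at positions 126, 131.
RsaI cuts at 2 sites.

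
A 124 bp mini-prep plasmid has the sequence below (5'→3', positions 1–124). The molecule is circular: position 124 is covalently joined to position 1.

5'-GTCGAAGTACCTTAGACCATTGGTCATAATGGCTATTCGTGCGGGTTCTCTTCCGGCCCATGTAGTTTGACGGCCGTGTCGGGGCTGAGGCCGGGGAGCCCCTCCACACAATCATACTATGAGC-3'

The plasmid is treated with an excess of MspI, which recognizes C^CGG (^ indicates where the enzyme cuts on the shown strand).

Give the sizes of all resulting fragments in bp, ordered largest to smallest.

MspI sites (CCGG) start at positions 53, 91.
MspI cuts after the first base of each site, so after positions 53, 91.
Circular molecule, 2 cuts → 2 fragments:
  54–91 → 38 bp
  92–124 then 1–53 → 33 + 53 = 86 bp
Sorted largest to smallest: 86, 38 bp.

86, 38 bp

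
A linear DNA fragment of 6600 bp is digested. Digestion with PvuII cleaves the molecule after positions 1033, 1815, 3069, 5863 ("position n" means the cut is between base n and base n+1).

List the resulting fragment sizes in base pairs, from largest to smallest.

2794, 1254, 1033, 782, 737 bp

Linear molecule, 4 cuts → 5 fragments:
  1033 − 0 = 1033 bp
  1815 − 1033 = 782 bp
  3069 − 1815 = 1254 bp
  5863 − 3069 = 2794 bp
  6600 − 5863 = 737 bp
Sorted largest to smallest: 2794, 1254, 1033, 782, 737 bp.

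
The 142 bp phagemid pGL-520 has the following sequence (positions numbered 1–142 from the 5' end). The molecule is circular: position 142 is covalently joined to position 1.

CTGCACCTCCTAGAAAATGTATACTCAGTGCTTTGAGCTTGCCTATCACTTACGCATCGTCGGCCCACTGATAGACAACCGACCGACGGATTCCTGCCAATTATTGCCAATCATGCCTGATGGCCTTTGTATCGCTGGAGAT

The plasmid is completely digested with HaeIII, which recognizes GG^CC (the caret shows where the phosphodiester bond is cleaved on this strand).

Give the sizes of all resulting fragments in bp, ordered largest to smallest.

HaeIII sites (GGCC) start at positions 62, 122.
HaeIII cuts after base 2 of each site, so after positions 63, 123.
Circular molecule, 2 cuts → 2 fragments:
  64–123 → 60 bp
  124–142 then 1–63 → 19 + 63 = 82 bp
Sorted largest to smallest: 82, 60 bp.

82, 60 bp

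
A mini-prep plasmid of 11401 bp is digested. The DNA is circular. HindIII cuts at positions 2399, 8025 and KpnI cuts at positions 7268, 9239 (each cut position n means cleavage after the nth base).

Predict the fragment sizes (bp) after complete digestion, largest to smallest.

4869, 4561, 1214, 757 bp

Combined cut positions (sorted): 2399, 7268, 8025, 9239.
Circular molecule, 4 cuts → 4 fragments:
  7268 − 2399 = 4869 bp
  8025 − 7268 = 757 bp
  9239 − 8025 = 1214 bp
  wrap: 11401 − 9239 + 2399 = 4561 bp
Sorted largest to smallest: 4869, 4561, 1214, 757 bp.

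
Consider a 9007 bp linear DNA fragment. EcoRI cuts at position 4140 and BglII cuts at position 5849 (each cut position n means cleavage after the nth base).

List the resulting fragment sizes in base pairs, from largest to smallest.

Combined cut positions (sorted): 4140, 5849.
Linear molecule, 2 cuts → 3 fragments:
  4140 − 0 = 4140 bp
  5849 − 4140 = 1709 bp
  9007 − 5849 = 3158 bp
Sorted largest to smallest: 4140, 3158, 1709 bp.

4140, 3158, 1709 bp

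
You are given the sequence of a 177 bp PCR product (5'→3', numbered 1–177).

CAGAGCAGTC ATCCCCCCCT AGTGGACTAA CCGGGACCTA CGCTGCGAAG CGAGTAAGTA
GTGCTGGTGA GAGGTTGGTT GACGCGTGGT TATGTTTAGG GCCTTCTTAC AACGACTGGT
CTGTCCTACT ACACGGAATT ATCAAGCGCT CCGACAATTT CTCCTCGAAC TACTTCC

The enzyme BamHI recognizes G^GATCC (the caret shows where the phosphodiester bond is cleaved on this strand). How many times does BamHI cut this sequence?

0

No occurrence of GGATCC is present in the sequence.
BamHI does not cut: 0 sites.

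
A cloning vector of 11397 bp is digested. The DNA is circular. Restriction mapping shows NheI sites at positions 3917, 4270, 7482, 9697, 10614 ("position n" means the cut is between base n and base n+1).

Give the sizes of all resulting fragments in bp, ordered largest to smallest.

Circular molecule, 5 cuts → 5 fragments:
  4270 − 3917 = 353 bp
  7482 − 4270 = 3212 bp
  9697 − 7482 = 2215 bp
  10614 − 9697 = 917 bp
  wrap: 11397 − 10614 + 3917 = 4700 bp
Sorted largest to smallest: 4700, 3212, 2215, 917, 353 bp.

4700, 3212, 2215, 917, 353 bp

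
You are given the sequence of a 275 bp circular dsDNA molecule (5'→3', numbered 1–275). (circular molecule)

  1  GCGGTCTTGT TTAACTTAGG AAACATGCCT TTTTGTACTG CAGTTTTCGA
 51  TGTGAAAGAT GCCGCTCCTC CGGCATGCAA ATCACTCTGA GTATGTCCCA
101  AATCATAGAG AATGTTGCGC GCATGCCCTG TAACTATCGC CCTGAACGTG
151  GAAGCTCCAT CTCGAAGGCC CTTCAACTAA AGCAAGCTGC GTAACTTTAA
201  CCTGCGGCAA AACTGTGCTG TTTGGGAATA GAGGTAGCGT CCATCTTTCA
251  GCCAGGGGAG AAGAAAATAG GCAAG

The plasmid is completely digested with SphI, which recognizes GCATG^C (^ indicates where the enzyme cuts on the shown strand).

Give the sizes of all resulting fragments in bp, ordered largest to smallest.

SphI sites (GCATGC) start at positions 73, 121.
SphI cuts after base 5 of each site (before the last base), so after positions 77, 125.
Circular molecule, 2 cuts → 2 fragments:
  78–125 → 48 bp
  126–275 then 1–77 → 150 + 77 = 227 bp
Sorted largest to smallest: 227, 48 bp.

227, 48 bp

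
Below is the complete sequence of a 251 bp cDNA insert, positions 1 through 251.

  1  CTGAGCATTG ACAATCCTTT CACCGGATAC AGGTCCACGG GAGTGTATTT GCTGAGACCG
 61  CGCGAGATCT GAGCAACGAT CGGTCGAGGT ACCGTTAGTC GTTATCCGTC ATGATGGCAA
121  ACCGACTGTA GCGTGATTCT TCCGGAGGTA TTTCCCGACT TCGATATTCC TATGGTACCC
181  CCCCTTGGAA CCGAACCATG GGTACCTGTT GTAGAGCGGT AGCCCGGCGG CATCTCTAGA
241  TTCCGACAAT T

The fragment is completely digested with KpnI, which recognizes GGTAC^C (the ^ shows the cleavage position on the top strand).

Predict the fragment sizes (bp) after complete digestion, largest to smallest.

KpnI sites (GGTACC) start at positions 88, 174, 201.
KpnI cuts after base 5 of each site (before the last base), so after positions 92, 178, 205.
Linear molecule, 3 cuts → 4 fragments:
  1–92 → 92 bp
  93–178 → 86 bp
  179–205 → 27 bp
  206–251 → 46 bp
Sorted largest to smallest: 92, 86, 46, 27 bp.

92, 86, 46, 27 bp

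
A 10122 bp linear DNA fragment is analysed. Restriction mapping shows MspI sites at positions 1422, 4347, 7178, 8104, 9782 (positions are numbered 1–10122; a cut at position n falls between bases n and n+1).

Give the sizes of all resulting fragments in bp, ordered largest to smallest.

Linear molecule, 5 cuts → 6 fragments:
  1422 − 0 = 1422 bp
  4347 − 1422 = 2925 bp
  7178 − 4347 = 2831 bp
  8104 − 7178 = 926 bp
  9782 − 8104 = 1678 bp
  10122 − 9782 = 340 bp
Sorted largest to smallest: 2925, 2831, 1678, 1422, 926, 340 bp.

2925, 2831, 1678, 1422, 926, 340 bp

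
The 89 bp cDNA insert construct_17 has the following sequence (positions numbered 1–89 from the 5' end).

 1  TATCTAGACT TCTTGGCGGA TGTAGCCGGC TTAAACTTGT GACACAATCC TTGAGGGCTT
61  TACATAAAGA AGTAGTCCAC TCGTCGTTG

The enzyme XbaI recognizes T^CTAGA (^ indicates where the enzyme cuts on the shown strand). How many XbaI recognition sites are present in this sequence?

1

TCTAGA occurs starting at position 3.
XbaI cuts at 1 site.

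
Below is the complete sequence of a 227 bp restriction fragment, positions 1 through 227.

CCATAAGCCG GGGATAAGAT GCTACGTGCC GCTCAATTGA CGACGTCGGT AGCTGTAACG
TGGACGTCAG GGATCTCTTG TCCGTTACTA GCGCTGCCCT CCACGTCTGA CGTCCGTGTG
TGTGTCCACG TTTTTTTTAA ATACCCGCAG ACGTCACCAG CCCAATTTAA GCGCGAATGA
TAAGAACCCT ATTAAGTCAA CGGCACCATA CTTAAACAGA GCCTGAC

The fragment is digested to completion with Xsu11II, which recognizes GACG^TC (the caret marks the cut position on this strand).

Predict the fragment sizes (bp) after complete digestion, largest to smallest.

74, 46, 45, 41, 21 bp

Xsu11II sites (GACGTC) start at positions 42, 63, 109, 150.
Xsu11II cuts after base 4 of each site, so after positions 45, 66, 112, 153.
Linear molecule, 4 cuts → 5 fragments:
  1–45 → 45 bp
  46–66 → 21 bp
  67–112 → 46 bp
  113–153 → 41 bp
  154–227 → 74 bp
Sorted largest to smallest: 74, 46, 45, 41, 21 bp.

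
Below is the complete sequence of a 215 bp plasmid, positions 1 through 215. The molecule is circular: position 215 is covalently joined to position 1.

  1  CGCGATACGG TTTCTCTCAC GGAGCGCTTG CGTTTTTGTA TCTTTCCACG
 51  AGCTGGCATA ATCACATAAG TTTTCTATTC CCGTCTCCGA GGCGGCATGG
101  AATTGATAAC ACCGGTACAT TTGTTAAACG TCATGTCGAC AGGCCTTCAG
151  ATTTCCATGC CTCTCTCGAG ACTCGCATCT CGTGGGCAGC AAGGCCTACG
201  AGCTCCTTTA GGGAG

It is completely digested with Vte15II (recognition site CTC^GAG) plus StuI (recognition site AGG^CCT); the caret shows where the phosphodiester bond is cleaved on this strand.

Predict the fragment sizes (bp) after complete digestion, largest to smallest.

The Vte15II site (CTCGAG) starts at position 165.
Vte15II cuts after base 3 of each site, so after position 167.
StuI sites (AGGCCT) start at positions 141, 192.
StuI cuts after base 3 of each site, so after positions 143, 194.
Combined cut positions: 143, 167, 194.
Circular molecule, 3 cuts → 3 fragments:
  144–167 → 24 bp
  168–194 → 27 bp
  195–215 then 1–143 → 21 + 143 = 164 bp
Sorted largest to smallest: 164, 27, 24 bp.

164, 27, 24 bp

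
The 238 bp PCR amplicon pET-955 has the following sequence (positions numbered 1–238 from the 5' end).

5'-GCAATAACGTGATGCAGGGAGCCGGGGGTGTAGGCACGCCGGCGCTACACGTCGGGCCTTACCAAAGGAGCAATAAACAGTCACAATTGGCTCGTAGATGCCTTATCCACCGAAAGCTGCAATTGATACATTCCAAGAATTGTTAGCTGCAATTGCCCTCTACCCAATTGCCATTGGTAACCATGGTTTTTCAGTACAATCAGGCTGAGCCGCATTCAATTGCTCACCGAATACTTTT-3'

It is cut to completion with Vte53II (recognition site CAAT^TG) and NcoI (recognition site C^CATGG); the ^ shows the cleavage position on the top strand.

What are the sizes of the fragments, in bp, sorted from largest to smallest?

87, 39, 36, 30, 18, 15, 13 bp

Vte53II sites (CAATTG) start at positions 84, 120, 150, 165, 217.
Vte53II cuts after base 4 of each site, so after positions 87, 123, 153, 168, 220.
The NcoI site (CCATGG) starts at position 181.
NcoI cuts after the first base of each site, so after position 181.
Combined cut positions: 87, 123, 153, 168, 181, 220.
Linear molecule, 6 cuts → 7 fragments:
  1–87 → 87 bp
  88–123 → 36 bp
  124–153 → 30 bp
  154–168 → 15 bp
  169–181 → 13 bp
  182–220 → 39 bp
  221–238 → 18 bp
Sorted largest to smallest: 87, 39, 36, 30, 18, 15, 13 bp.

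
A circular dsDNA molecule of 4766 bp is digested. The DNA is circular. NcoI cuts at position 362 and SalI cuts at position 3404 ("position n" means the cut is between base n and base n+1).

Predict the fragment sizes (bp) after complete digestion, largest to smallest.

Combined cut positions (sorted): 362, 3404.
Circular molecule, 2 cuts → 2 fragments:
  3404 − 362 = 3042 bp
  wrap: 4766 − 3404 + 362 = 1724 bp
Sorted largest to smallest: 3042, 1724 bp.

3042, 1724 bp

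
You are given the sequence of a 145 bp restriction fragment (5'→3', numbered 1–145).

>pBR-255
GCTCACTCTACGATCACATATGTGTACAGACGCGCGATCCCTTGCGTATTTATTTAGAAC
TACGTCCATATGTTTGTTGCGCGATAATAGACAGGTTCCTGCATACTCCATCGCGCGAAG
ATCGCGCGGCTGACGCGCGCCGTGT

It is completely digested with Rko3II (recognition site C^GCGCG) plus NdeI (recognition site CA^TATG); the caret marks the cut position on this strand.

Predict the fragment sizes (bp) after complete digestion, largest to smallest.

Rko3II sites (CGCGCG) start at positions 31, 112, 123, 134.
Rko3II cuts after the first base of each site, so after positions 31, 112, 123, 134.
NdeI sites (CATATG) start at positions 17, 67.
NdeI cuts after base 2 of each site, so after positions 18, 68.
Combined cut positions: 18, 31, 68, 112, 123, 134.
Linear molecule, 6 cuts → 7 fragments:
  1–18 → 18 bp
  19–31 → 13 bp
  32–68 → 37 bp
  69–112 → 44 bp
  113–123 → 11 bp
  124–134 → 11 bp
  135–145 → 11 bp
Sorted largest to smallest: 44, 37, 18, 13, 11, 11, 11 bp.

44, 37, 18, 13, 11, 11, 11 bp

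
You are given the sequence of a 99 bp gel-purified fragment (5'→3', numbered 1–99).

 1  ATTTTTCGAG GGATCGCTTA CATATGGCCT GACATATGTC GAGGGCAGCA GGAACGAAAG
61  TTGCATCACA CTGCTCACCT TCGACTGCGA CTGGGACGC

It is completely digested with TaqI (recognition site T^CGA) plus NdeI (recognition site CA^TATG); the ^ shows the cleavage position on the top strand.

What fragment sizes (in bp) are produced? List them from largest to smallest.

TaqI sites (TCGA) start at positions 6, 39, 81.
TaqI cuts after the first base of each site, so after positions 6, 39, 81.
NdeI sites (CATATG) start at positions 21, 33.
NdeI cuts after base 2 of each site, so after positions 22, 34.
Combined cut positions: 6, 22, 34, 39, 81.
Linear molecule, 5 cuts → 6 fragments:
  1–6 → 6 bp
  7–22 → 16 bp
  23–34 → 12 bp
  35–39 → 5 bp
  40–81 → 42 bp
  82–99 → 18 bp
Sorted largest to smallest: 42, 18, 16, 12, 6, 5 bp.

42, 18, 16, 12, 6, 5 bp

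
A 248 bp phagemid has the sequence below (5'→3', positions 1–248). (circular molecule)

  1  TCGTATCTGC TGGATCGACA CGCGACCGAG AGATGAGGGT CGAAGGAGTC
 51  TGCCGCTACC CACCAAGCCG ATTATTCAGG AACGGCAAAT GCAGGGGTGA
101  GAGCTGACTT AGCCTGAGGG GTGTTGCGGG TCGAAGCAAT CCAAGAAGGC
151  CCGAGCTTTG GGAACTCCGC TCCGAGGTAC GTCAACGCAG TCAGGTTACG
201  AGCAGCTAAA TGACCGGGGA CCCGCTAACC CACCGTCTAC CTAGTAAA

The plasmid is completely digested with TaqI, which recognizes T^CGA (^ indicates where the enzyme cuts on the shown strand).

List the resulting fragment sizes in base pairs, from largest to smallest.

132, 91, 25 bp

TaqI sites (TCGA) start at positions 15, 40, 131.
TaqI cuts after the first base of each site, so after positions 15, 40, 131.
Circular molecule, 3 cuts → 3 fragments:
  16–40 → 25 bp
  41–131 → 91 bp
  132–248 then 1–15 → 117 + 15 = 132 bp
Sorted largest to smallest: 132, 91, 25 bp.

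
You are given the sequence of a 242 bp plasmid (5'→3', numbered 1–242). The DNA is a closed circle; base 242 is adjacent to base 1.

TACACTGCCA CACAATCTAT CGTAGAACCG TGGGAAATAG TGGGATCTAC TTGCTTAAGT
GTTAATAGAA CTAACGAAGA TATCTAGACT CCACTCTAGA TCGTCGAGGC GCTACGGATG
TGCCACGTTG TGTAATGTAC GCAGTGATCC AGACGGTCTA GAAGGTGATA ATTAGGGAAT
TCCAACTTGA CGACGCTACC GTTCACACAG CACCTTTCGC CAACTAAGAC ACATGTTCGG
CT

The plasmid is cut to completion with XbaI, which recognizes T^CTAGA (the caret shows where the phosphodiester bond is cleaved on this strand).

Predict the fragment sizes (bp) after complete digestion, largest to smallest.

168, 62, 12 bp

XbaI sites (TCTAGA) start at positions 83, 95, 157.
XbaI cuts after the first base of each site, so after positions 83, 95, 157.
Circular molecule, 3 cuts → 3 fragments:
  84–95 → 12 bp
  96–157 → 62 bp
  158–242 then 1–83 → 85 + 83 = 168 bp
Sorted largest to smallest: 168, 62, 12 bp.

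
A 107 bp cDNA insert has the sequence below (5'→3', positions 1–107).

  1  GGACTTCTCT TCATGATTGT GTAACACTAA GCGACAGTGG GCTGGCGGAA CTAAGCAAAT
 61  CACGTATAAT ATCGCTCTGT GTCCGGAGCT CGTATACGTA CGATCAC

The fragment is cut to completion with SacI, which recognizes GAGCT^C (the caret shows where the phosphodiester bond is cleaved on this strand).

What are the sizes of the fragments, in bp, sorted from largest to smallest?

90, 17 bp

The SacI site (GAGCTC) starts at position 86.
SacI cuts after base 5 of each site (before the last base), so after position 90.
Linear molecule, 1 cut → 2 fragments:
  1–90 → 90 bp
  91–107 → 17 bp
Sorted largest to smallest: 90, 17 bp.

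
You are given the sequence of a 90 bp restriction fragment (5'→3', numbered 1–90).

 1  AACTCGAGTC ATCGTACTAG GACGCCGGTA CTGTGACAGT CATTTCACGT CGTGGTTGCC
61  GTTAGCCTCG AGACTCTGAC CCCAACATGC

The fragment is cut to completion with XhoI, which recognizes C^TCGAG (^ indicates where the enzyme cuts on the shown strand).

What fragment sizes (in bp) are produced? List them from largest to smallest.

XhoI sites (CTCGAG) start at positions 3, 67.
XhoI cuts after the first base of each site, so after positions 3, 67.
Linear molecule, 2 cuts → 3 fragments:
  1–3 → 3 bp
  4–67 → 64 bp
  68–90 → 23 bp
Sorted largest to smallest: 64, 23, 3 bp.

64, 23, 3 bp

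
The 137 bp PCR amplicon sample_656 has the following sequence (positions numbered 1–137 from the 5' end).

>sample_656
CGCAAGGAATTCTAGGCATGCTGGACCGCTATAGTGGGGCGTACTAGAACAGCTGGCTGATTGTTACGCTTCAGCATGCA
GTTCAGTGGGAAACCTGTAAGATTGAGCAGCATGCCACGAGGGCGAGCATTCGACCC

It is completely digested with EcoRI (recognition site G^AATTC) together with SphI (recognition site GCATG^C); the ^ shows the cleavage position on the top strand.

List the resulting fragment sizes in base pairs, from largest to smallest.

58, 36, 23, 13, 7 bp

The EcoRI site (GAATTC) starts at position 7.
EcoRI cuts after the first base of each site, so after position 7.
SphI sites (GCATGC) start at positions 16, 74, 110.
SphI cuts after base 5 of each site (before the last base), so after positions 20, 78, 114.
Combined cut positions: 7, 20, 78, 114.
Linear molecule, 4 cuts → 5 fragments:
  1–7 → 7 bp
  8–20 → 13 bp
  21–78 → 58 bp
  79–114 → 36 bp
  115–137 → 23 bp
Sorted largest to smallest: 58, 36, 23, 13, 7 bp.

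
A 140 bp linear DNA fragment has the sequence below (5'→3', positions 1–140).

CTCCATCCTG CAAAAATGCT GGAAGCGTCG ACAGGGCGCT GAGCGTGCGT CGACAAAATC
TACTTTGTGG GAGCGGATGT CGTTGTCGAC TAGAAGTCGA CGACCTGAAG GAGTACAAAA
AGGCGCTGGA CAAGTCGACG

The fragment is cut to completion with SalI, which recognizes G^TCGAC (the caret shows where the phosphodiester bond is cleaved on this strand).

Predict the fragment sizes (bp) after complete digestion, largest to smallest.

SalI sites (GTCGAC) start at positions 27, 49, 85, 96, 134.
SalI cuts after the first base of each site, so after positions 27, 49, 85, 96, 134.
Linear molecule, 5 cuts → 6 fragments:
  1–27 → 27 bp
  28–49 → 22 bp
  50–85 → 36 bp
  86–96 → 11 bp
  97–134 → 38 bp
  135–140 → 6 bp
Sorted largest to smallest: 38, 36, 27, 22, 11, 6 bp.

38, 36, 27, 22, 11, 6 bp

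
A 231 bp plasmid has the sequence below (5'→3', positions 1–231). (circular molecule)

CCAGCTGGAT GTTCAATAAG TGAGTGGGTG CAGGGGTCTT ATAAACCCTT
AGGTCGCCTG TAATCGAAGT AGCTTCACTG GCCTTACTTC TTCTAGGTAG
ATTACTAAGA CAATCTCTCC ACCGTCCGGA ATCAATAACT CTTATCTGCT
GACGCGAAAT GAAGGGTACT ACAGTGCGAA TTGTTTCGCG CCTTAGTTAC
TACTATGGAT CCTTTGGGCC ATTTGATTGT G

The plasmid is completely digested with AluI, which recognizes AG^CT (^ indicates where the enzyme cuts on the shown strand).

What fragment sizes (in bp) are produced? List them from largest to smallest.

163, 68 bp

AluI sites (AGCT) start at positions 3, 71.
AluI cuts after base 2 of each site, so after positions 4, 72.
Circular molecule, 2 cuts → 2 fragments:
  5–72 → 68 bp
  73–231 then 1–4 → 159 + 4 = 163 bp
Sorted largest to smallest: 163, 68 bp.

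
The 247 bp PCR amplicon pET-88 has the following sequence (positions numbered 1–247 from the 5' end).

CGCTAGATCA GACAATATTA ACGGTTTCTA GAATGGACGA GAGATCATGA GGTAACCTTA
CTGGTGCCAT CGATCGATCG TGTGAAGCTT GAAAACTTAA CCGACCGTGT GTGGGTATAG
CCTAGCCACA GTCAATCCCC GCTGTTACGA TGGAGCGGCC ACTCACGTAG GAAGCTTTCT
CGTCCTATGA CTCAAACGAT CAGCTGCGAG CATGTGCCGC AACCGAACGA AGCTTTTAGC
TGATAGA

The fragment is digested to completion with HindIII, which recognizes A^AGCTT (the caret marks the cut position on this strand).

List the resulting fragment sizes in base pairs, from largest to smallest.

87, 85, 58, 17 bp

HindIII sites (AAGCTT) start at positions 85, 172, 230.
HindIII cuts after the first base of each site, so after positions 85, 172, 230.
Linear molecule, 3 cuts → 4 fragments:
  1–85 → 85 bp
  86–172 → 87 bp
  173–230 → 58 bp
  231–247 → 17 bp
Sorted largest to smallest: 87, 85, 58, 17 bp.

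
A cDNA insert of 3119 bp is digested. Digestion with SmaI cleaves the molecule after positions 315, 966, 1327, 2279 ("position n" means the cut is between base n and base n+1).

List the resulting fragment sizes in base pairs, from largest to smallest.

952, 840, 651, 361, 315 bp

Linear molecule, 4 cuts → 5 fragments:
  315 − 0 = 315 bp
  966 − 315 = 651 bp
  1327 − 966 = 361 bp
  2279 − 1327 = 952 bp
  3119 − 2279 = 840 bp
Sorted largest to smallest: 952, 840, 651, 361, 315 bp.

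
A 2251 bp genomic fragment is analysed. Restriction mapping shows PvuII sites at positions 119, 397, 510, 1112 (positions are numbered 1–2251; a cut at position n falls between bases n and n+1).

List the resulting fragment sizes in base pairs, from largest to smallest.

1139, 602, 278, 119, 113 bp

Linear molecule, 4 cuts → 5 fragments:
  119 − 0 = 119 bp
  397 − 119 = 278 bp
  510 − 397 = 113 bp
  1112 − 510 = 602 bp
  2251 − 1112 = 1139 bp
Sorted largest to smallest: 1139, 602, 278, 119, 113 bp.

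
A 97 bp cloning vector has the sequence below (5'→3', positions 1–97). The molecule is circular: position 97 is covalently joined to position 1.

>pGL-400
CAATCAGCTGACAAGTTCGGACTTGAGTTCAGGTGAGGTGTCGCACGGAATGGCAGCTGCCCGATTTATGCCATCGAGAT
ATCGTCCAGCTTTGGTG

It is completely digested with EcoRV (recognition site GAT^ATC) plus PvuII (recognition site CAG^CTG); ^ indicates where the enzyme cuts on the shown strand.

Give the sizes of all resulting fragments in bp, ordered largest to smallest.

49, 24, 24 bp

The EcoRV site (GATATC) starts at position 78.
EcoRV cuts after base 3 of each site, so after position 80.
PvuII sites (CAGCTG) start at positions 5, 54.
PvuII cuts after base 3 of each site, so after positions 7, 56.
Combined cut positions: 7, 56, 80.
Circular molecule, 3 cuts → 3 fragments:
  8–56 → 49 bp
  57–80 → 24 bp
  81–97 then 1–7 → 17 + 7 = 24 bp
Sorted largest to smallest: 49, 24, 24 bp.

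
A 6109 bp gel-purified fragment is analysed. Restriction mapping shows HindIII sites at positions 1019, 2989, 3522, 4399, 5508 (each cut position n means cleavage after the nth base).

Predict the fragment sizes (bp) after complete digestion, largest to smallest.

Linear molecule, 5 cuts → 6 fragments:
  1019 − 0 = 1019 bp
  2989 − 1019 = 1970 bp
  3522 − 2989 = 533 bp
  4399 − 3522 = 877 bp
  5508 − 4399 = 1109 bp
  6109 − 5508 = 601 bp
Sorted largest to smallest: 1970, 1109, 1019, 877, 601, 533 bp.

1970, 1109, 1019, 877, 601, 533 bp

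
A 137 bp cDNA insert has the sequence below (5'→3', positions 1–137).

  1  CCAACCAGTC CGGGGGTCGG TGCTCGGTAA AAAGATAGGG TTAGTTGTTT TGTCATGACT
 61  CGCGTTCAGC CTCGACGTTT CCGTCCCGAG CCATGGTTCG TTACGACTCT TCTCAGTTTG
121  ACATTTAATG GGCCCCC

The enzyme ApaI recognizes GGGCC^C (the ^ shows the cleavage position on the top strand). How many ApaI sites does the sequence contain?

1

GGGCCC occurs starting at position 130.
ApaI cuts at 1 site.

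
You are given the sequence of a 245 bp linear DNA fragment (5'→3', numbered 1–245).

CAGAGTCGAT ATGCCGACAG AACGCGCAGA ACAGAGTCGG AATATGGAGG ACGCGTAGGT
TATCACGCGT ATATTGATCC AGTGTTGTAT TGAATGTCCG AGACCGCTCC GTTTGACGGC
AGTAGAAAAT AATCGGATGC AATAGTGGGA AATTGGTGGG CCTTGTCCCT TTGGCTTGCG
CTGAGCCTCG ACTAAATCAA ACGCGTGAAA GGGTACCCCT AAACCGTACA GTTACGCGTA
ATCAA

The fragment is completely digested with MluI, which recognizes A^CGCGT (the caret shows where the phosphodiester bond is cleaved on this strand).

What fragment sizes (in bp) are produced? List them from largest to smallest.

136, 51, 33, 14, 11 bp

MluI sites (ACGCGT) start at positions 51, 65, 201, 234.
MluI cuts after the first base of each site, so after positions 51, 65, 201, 234.
Linear molecule, 4 cuts → 5 fragments:
  1–51 → 51 bp
  52–65 → 14 bp
  66–201 → 136 bp
  202–234 → 33 bp
  235–245 → 11 bp
Sorted largest to smallest: 136, 51, 33, 14, 11 bp.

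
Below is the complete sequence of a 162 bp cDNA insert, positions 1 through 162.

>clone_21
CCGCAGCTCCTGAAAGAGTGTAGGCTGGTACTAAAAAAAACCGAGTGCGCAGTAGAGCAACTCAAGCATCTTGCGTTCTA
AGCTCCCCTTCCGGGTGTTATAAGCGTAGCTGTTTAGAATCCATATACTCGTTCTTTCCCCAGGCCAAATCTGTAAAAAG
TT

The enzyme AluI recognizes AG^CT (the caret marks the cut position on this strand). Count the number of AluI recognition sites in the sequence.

AGCT occurs starting at positions 5, 81, 108.
AluI cuts at 3 sites.

3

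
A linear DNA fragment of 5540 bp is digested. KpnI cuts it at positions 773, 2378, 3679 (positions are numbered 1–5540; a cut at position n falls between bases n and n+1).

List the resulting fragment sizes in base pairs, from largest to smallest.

Linear molecule, 3 cuts → 4 fragments:
  773 − 0 = 773 bp
  2378 − 773 = 1605 bp
  3679 − 2378 = 1301 bp
  5540 − 3679 = 1861 bp
Sorted largest to smallest: 1861, 1605, 1301, 773 bp.

1861, 1605, 1301, 773 bp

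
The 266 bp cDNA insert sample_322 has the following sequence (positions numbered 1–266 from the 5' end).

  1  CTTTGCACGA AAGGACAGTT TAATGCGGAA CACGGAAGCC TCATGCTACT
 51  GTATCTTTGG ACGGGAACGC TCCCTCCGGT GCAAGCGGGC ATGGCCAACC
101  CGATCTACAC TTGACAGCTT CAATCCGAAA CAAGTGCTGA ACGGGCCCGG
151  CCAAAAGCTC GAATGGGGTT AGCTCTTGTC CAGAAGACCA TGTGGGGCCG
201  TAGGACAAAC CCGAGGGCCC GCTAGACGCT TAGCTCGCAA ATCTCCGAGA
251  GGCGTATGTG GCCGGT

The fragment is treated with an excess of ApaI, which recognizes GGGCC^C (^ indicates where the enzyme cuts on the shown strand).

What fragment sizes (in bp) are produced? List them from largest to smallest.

147, 72, 47 bp

ApaI sites (GGGCCC) start at positions 143, 215.
ApaI cuts after base 5 of each site (before the last base), so after positions 147, 219.
Linear molecule, 2 cuts → 3 fragments:
  1–147 → 147 bp
  148–219 → 72 bp
  220–266 → 47 bp
Sorted largest to smallest: 147, 72, 47 bp.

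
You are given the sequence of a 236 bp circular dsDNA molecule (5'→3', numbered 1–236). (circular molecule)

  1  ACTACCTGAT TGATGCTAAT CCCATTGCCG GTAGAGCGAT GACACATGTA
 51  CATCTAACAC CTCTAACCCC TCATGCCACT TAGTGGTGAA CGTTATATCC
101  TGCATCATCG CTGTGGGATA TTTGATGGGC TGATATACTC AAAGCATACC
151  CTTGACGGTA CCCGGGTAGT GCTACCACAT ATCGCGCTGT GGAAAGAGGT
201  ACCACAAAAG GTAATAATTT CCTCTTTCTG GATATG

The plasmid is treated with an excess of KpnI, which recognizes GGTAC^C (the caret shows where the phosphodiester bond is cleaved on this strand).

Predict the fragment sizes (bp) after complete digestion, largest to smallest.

195, 41 bp

KpnI sites (GGTACC) start at positions 157, 198.
KpnI cuts after base 5 of each site (before the last base), so after positions 161, 202.
Circular molecule, 2 cuts → 2 fragments:
  162–202 → 41 bp
  203–236 then 1–161 → 34 + 161 = 195 bp
Sorted largest to smallest: 195, 41 bp.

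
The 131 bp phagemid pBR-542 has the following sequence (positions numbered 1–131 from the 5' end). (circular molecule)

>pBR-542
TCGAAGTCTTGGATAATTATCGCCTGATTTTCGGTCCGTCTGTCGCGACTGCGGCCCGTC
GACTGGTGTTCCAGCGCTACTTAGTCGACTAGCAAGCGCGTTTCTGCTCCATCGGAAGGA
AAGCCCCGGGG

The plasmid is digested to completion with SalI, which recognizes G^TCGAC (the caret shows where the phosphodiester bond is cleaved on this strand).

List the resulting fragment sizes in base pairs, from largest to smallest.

105, 26 bp

SalI sites (GTCGAC) start at positions 58, 84.
SalI cuts after the first base of each site, so after positions 58, 84.
Circular molecule, 2 cuts → 2 fragments:
  59–84 → 26 bp
  85–131 then 1–58 → 47 + 58 = 105 bp
Sorted largest to smallest: 105, 26 bp.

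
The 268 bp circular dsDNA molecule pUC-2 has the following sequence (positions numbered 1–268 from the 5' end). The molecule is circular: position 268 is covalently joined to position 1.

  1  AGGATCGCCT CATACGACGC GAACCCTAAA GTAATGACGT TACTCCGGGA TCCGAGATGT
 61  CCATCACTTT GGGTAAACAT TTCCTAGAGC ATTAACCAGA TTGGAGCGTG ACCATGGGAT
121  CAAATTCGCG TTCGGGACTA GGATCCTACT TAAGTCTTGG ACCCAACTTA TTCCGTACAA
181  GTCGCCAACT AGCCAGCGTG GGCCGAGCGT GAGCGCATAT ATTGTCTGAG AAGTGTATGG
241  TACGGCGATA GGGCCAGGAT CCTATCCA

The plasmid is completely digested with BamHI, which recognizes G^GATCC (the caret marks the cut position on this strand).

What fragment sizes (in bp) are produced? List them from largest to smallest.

116, 93, 59 bp

BamHI sites (GGATCC) start at positions 48, 141, 257.
BamHI cuts after the first base of each site, so after positions 48, 141, 257.
Circular molecule, 3 cuts → 3 fragments:
  49–141 → 93 bp
  142–257 → 116 bp
  258–268 then 1–48 → 11 + 48 = 59 bp
Sorted largest to smallest: 116, 93, 59 bp.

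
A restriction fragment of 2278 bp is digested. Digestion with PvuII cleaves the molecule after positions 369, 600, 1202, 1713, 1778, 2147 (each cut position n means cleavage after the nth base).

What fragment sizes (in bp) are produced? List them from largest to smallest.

Linear molecule, 6 cuts → 7 fragments:
  369 − 0 = 369 bp
  600 − 369 = 231 bp
  1202 − 600 = 602 bp
  1713 − 1202 = 511 bp
  1778 − 1713 = 65 bp
  2147 − 1778 = 369 bp
  2278 − 2147 = 131 bp
Sorted largest to smallest: 602, 511, 369, 369, 231, 131, 65 bp.

602, 511, 369, 369, 231, 131, 65 bp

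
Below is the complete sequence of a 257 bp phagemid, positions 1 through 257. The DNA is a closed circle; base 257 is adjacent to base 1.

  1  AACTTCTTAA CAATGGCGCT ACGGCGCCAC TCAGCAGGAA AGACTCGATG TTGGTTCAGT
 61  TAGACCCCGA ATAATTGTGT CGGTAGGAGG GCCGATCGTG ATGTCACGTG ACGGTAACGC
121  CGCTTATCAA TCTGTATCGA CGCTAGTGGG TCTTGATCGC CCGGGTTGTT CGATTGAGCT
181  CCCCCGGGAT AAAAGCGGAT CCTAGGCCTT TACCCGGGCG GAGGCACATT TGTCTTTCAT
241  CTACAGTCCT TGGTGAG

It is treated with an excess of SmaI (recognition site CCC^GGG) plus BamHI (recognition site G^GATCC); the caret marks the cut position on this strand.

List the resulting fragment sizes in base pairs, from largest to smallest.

204, 23, 18, 12 bp

SmaI sites (CCCGGG) start at positions 160, 183, 213.
SmaI cuts after base 3 of each site, so after positions 162, 185, 215.
The BamHI site (GGATCC) starts at position 197.
BamHI cuts after the first base of each site, so after position 197.
Combined cut positions: 162, 185, 197, 215.
Circular molecule, 4 cuts → 4 fragments:
  163–185 → 23 bp
  186–197 → 12 bp
  198–215 → 18 bp
  216–257 then 1–162 → 42 + 162 = 204 bp
Sorted largest to smallest: 204, 23, 18, 12 bp.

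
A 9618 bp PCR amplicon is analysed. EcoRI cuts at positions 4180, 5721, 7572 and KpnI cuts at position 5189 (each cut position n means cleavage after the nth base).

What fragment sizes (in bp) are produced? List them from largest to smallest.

4180, 2046, 1851, 1009, 532 bp

Combined cut positions (sorted): 4180, 5189, 5721, 7572.
Linear molecule, 4 cuts → 5 fragments:
  4180 − 0 = 4180 bp
  5189 − 4180 = 1009 bp
  5721 − 5189 = 532 bp
  7572 − 5721 = 1851 bp
  9618 − 7572 = 2046 bp
Sorted largest to smallest: 4180, 2046, 1851, 1009, 532 bp.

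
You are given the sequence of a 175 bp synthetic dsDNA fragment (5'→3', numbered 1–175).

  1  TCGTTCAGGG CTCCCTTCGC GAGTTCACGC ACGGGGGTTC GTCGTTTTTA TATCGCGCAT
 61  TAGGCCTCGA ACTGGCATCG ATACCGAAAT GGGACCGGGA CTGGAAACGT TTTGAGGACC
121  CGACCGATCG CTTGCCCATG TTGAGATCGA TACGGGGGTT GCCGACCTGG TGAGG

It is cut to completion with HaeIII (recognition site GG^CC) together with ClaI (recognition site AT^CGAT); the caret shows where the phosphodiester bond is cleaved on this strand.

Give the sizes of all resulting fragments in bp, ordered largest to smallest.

The HaeIII site (GGCC) starts at position 63.
HaeIII cuts after base 2 of each site, so after position 64.
ClaI sites (ATCGAT) start at positions 77, 146.
ClaI cuts after base 2 of each site, so after positions 78, 147.
Combined cut positions: 64, 78, 147.
Linear molecule, 3 cuts → 4 fragments:
  1–64 → 64 bp
  65–78 → 14 bp
  79–147 → 69 bp
  148–175 → 28 bp
Sorted largest to smallest: 69, 64, 28, 14 bp.

69, 64, 28, 14 bp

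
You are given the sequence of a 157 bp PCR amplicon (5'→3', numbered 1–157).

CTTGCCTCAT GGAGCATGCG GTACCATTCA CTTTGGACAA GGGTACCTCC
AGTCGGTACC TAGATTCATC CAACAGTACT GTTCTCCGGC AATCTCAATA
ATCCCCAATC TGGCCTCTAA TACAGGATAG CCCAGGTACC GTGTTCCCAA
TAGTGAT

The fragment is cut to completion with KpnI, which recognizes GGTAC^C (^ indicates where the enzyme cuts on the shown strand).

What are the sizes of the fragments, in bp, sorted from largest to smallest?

80, 24, 22, 18, 13 bp

KpnI sites (GGTACC) start at positions 20, 42, 55, 135.
KpnI cuts after base 5 of each site (before the last base), so after positions 24, 46, 59, 139.
Linear molecule, 4 cuts → 5 fragments:
  1–24 → 24 bp
  25–46 → 22 bp
  47–59 → 13 bp
  60–139 → 80 bp
  140–157 → 18 bp
Sorted largest to smallest: 80, 24, 22, 18, 13 bp.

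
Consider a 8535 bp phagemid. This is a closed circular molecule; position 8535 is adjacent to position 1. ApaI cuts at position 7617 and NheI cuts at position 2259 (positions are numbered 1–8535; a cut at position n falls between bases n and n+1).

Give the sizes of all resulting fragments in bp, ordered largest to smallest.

5358, 3177 bp

Combined cut positions (sorted): 2259, 7617.
Circular molecule, 2 cuts → 2 fragments:
  7617 − 2259 = 5358 bp
  wrap: 8535 − 7617 + 2259 = 3177 bp
Sorted largest to smallest: 5358, 3177 bp.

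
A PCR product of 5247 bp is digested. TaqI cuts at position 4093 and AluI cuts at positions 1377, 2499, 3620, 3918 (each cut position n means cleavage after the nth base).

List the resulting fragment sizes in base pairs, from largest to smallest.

1377, 1154, 1122, 1121, 298, 175 bp

Combined cut positions (sorted): 1377, 2499, 3620, 3918, 4093.
Linear molecule, 5 cuts → 6 fragments:
  1377 − 0 = 1377 bp
  2499 − 1377 = 1122 bp
  3620 − 2499 = 1121 bp
  3918 − 3620 = 298 bp
  4093 − 3918 = 175 bp
  5247 − 4093 = 1154 bp
Sorted largest to smallest: 1377, 1154, 1122, 1121, 298, 175 bp.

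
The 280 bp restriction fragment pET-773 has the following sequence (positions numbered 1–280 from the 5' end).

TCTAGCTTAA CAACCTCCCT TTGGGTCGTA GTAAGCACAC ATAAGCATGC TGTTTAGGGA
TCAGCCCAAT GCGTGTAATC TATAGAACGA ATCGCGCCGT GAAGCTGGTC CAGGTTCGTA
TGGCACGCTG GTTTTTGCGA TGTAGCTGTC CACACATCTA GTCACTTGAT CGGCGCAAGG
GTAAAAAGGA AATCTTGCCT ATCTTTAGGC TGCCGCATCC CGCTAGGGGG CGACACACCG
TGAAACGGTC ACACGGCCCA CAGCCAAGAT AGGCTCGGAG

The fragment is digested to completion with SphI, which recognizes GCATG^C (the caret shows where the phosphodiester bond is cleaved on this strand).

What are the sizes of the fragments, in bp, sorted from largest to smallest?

231, 49 bp

The SphI site (GCATGC) starts at position 45.
SphI cuts after base 5 of each site (before the last base), so after position 49.
Linear molecule, 1 cut → 2 fragments:
  1–49 → 49 bp
  50–280 → 231 bp
Sorted largest to smallest: 231, 49 bp.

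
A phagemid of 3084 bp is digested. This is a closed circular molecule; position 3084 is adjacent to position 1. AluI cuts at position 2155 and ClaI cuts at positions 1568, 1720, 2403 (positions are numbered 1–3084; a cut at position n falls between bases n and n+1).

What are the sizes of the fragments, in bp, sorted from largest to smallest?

Combined cut positions (sorted): 1568, 1720, 2155, 2403.
Circular molecule, 4 cuts → 4 fragments:
  1720 − 1568 = 152 bp
  2155 − 1720 = 435 bp
  2403 − 2155 = 248 bp
  wrap: 3084 − 2403 + 1568 = 2249 bp
Sorted largest to smallest: 2249, 435, 248, 152 bp.

2249, 435, 248, 152 bp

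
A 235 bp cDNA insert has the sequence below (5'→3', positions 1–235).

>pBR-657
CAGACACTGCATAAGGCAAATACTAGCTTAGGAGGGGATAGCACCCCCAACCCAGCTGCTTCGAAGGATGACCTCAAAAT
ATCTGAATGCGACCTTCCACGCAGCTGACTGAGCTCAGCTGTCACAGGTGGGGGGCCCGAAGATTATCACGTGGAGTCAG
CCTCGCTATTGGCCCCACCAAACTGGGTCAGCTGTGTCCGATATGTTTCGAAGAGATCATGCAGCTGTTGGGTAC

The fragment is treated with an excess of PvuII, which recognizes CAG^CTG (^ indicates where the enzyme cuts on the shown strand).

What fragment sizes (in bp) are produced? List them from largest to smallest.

PvuII sites (CAGCTG) start at positions 53, 102, 116, 189, 222.
PvuII cuts after base 3 of each site, so after positions 55, 104, 118, 191, 224.
Linear molecule, 5 cuts → 6 fragments:
  1–55 → 55 bp
  56–104 → 49 bp
  105–118 → 14 bp
  119–191 → 73 bp
  192–224 → 33 bp
  225–235 → 11 bp
Sorted largest to smallest: 73, 55, 49, 33, 14, 11 bp.

73, 55, 49, 33, 14, 11 bp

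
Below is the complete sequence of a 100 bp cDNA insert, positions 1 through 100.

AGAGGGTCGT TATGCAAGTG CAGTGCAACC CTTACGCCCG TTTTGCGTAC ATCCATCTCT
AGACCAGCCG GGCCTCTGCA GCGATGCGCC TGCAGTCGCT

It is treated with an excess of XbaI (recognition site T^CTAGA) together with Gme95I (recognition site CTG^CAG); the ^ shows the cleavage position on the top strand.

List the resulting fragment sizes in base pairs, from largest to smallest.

The XbaI site (TCTAGA) starts at position 58.
XbaI cuts after the first base of each site, so after position 58.
Gme95I sites (CTGCAG) start at positions 76, 90.
Gme95I cuts after base 3 of each site, so after positions 78, 92.
Combined cut positions: 58, 78, 92.
Linear molecule, 3 cuts → 4 fragments:
  1–58 → 58 bp
  59–78 → 20 bp
  79–92 → 14 bp
  93–100 → 8 bp
Sorted largest to smallest: 58, 20, 14, 8 bp.

58, 20, 14, 8 bp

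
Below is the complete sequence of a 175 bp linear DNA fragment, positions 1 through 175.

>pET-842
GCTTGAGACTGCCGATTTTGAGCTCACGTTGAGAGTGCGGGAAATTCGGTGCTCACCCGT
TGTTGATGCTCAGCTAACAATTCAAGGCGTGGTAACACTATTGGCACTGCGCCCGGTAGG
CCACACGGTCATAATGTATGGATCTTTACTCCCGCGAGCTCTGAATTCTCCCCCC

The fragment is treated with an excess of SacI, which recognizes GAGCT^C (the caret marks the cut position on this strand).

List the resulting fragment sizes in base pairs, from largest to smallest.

SacI sites (GAGCTC) start at positions 20, 156.
SacI cuts after base 5 of each site (before the last base), so after positions 24, 160.
Linear molecule, 2 cuts → 3 fragments:
  1–24 → 24 bp
  25–160 → 136 bp
  161–175 → 15 bp
Sorted largest to smallest: 136, 24, 15 bp.

136, 24, 15 bp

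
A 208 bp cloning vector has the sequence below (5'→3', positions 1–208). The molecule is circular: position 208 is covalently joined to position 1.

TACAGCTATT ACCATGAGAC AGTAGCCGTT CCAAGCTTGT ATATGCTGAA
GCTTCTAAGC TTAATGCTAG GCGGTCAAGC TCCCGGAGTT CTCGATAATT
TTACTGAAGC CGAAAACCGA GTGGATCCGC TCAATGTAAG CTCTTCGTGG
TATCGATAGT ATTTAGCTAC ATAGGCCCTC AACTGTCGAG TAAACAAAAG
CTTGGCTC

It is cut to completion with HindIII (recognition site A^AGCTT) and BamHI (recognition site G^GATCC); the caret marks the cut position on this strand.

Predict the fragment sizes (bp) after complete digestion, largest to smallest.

75, 66, 43, 16, 8 bp

HindIII sites (AAGCTT) start at positions 33, 49, 57, 198.
HindIII cuts after the first base of each site, so after positions 33, 49, 57, 198.
The BamHI site (GGATCC) starts at position 123.
BamHI cuts after the first base of each site, so after position 123.
Combined cut positions: 33, 49, 57, 123, 198.
Circular molecule, 5 cuts → 5 fragments:
  34–49 → 16 bp
  50–57 → 8 bp
  58–123 → 66 bp
  124–198 → 75 bp
  199–208 then 1–33 → 10 + 33 = 43 bp
Sorted largest to smallest: 75, 66, 43, 16, 8 bp.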